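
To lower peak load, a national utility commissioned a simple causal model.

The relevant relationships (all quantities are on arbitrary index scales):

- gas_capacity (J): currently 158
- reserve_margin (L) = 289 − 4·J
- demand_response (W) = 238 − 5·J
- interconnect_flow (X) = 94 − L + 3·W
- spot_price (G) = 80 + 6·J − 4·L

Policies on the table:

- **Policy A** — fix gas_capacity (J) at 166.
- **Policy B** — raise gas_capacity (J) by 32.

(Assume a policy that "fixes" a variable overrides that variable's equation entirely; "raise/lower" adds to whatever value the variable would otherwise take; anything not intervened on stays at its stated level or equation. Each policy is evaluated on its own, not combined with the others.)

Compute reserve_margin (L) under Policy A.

Policy A (J := 166):
  J = 166
  L = 289 − 4·166 = -375

-375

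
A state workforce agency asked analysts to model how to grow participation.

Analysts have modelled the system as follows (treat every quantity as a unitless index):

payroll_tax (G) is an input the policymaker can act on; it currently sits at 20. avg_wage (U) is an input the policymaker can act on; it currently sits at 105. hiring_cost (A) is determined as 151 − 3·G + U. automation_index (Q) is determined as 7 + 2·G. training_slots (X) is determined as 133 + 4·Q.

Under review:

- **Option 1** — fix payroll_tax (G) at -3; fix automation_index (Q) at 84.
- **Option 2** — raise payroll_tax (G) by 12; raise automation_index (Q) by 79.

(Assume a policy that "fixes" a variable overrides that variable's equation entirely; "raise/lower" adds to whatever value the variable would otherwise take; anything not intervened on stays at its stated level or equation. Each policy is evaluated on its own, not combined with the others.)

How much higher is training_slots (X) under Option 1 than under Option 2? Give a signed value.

Option 1 (G := -3, Q := 84):
  G = -3
  Q = 84
  X = 133 + 4·84 = 469
Option 2 (G + 12, Q + 79):
  G = 20 + 12 = 32
  Q = 7 + 2·32 (+79 from intervention) = 150
  X = 133 + 4·150 = 733
X: 469 − 733 = -264

-264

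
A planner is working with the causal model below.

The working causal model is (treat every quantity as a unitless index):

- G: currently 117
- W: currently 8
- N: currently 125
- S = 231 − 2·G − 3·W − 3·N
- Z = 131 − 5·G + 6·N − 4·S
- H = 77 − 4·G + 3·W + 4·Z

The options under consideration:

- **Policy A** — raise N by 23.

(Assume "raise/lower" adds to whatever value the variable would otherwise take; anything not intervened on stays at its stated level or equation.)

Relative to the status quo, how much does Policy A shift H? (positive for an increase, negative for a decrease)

1656

Baseline:
  G = 117
  W = 8
  N = 125
  S = 231 − 2·117 − 3·8 − 3·125 = -402
  Z = 131 − 5·117 + 6·125 − 4·(-402) = 1904
  H = 77 − 4·117 + 3·8 + 4·1904 = 7249
Policy A (N + 23):
  G = 117
  W = 8
  N = 125 + 23 = 148
  S = 231 − 2·117 − 3·8 − 3·148 = -471
  Z = 131 − 5·117 + 6·148 − 4·(-471) = 2318
  H = 77 − 4·117 + 3·8 + 4·2318 = 8905
Change in H: 8905 − 7249 = 1656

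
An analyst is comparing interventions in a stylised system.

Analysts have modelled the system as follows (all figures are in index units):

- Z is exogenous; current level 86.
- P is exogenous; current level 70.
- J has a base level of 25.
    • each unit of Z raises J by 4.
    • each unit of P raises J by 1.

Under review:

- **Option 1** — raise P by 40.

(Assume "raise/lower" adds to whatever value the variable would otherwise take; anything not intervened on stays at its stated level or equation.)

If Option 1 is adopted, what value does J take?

Option 1 (P + 40):
  Z = 86
  P = 70 + 40 = 110
  J = 25 + 4·86 + 110 = 479

479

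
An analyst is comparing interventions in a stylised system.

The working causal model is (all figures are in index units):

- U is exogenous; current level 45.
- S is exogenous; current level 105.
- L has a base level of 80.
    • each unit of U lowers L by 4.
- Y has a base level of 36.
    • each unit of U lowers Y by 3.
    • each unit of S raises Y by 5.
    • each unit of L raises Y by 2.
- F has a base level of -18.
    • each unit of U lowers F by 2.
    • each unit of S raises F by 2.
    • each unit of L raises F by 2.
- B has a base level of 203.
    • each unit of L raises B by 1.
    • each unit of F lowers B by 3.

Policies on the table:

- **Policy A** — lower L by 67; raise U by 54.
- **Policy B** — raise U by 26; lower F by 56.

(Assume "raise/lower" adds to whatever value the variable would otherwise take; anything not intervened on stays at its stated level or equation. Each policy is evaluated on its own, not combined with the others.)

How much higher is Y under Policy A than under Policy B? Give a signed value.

Policy A (L − 67, U + 54):
  U = 45 + 54 = 99
  S = 105
  L = 80 − 4·99 (−67 from intervention) = -383
  Y = 36 − 3·99 + 5·105 + 2·(-383) = -502
Policy B (U + 26, F − 56):
  U = 45 + 26 = 71
  S = 105
  L = 80 − 4·71 = -204
  Y = 36 − 3·71 + 5·105 + 2·(-204) = -60
Y: -502 − (-60) = -442

-442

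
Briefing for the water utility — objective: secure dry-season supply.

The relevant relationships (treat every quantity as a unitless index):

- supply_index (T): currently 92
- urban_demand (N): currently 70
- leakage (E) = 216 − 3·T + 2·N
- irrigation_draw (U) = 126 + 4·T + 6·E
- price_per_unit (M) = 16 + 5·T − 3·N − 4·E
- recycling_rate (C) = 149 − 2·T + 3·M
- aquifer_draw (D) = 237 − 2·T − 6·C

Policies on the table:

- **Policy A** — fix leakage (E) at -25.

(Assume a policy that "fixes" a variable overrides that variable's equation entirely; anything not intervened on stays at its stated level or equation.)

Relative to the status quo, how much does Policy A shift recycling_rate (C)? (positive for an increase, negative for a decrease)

Baseline:
  T = 92
  N = 70
  E = 216 − 3·92 + 2·70 = 80
  M = 16 + 5·92 − 3·70 − 4·80 = -54
  C = 149 − 2·92 + 3·(-54) = -197
Policy A (E := -25):
  T = 92
  N = 70
  E = -25
  M = 16 + 5·92 − 3·70 − 4·(-25) = 366
  C = 149 − 2·92 + 3·366 = 1063
Change in C: 1063 − (-197) = 1260

1260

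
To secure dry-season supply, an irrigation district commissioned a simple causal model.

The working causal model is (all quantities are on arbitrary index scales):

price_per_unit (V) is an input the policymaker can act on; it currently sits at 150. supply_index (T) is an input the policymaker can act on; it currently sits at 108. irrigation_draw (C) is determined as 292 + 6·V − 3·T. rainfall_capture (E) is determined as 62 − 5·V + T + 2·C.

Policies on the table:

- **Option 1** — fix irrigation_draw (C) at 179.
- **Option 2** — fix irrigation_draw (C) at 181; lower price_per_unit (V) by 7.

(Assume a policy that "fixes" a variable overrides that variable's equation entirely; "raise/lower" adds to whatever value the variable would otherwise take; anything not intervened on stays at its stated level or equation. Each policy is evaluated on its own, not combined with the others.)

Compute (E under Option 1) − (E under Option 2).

-39

Option 1 (C := 179):
  V = 150
  T = 108
  C = 179
  E = 62 − 5·150 + 108 + 2·179 = -222
Option 2 (C := 181, V − 7):
  V = 150 − 7 = 143
  T = 108
  C = 181
  E = 62 − 5·143 + 108 + 2·181 = -183
E: -222 − (-183) = -39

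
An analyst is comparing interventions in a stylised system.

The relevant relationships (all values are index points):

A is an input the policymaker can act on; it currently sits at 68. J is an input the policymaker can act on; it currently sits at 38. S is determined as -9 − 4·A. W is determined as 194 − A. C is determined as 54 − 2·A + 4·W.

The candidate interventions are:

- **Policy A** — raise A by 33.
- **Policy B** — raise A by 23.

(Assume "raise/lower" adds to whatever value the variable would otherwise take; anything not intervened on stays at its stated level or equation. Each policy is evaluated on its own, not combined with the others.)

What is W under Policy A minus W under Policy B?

-10

Policy A (A + 33):
  A = 68 + 33 = 101
  W = 194 − 101 = 93
Policy B (A + 23):
  A = 68 + 23 = 91
  W = 194 − 91 = 103
W: 93 − 103 = -10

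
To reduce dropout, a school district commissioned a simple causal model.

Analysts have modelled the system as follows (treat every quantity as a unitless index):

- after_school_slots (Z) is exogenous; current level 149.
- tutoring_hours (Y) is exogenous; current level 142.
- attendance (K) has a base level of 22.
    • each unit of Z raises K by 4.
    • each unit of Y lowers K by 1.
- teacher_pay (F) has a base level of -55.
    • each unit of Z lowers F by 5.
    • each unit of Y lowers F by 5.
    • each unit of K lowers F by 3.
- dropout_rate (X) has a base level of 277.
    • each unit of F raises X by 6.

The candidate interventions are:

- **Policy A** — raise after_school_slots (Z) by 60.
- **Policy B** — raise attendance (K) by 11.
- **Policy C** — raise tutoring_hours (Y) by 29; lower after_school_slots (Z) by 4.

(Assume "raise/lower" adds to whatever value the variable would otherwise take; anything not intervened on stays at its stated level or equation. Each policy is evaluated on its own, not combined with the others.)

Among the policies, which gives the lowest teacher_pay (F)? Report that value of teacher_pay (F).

-3958

Policy A (Z + 60):
  Z = 149 + 60 = 209
  Y = 142
  K = 22 + 4·209 − 142 = 716
  F = -55 − 5·209 − 5·142 − 3·716 = -3958
Policy B (K + 11):
  Z = 149
  Y = 142
  K = 22 + 4·149 − 142 (+11 from intervention) = 487
  F = -55 − 5·149 − 5·142 − 3·487 = -2971
Policy C (Y + 29, Z − 4):
  Z = 149 − 4 = 145
  Y = 142 + 29 = 171
  K = 22 + 4·145 − 171 = 431
  F = -55 − 5·145 − 5·171 − 3·431 = -2928
Comparing — Policy A: F=-3958, Policy B: F=-2971, Policy C: F=-2928. Lowest is -3958 (Policy A).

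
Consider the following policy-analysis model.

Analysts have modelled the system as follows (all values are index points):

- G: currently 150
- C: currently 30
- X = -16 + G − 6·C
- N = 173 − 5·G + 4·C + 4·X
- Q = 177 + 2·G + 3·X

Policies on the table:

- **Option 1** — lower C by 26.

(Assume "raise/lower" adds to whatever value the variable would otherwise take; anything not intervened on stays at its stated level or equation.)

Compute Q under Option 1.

807

Option 1 (C − 26):
  G = 150
  C = 30 − 26 = 4
  X = -16 + 150 − 6·4 = 110
  Q = 177 + 2·150 + 3·110 = 807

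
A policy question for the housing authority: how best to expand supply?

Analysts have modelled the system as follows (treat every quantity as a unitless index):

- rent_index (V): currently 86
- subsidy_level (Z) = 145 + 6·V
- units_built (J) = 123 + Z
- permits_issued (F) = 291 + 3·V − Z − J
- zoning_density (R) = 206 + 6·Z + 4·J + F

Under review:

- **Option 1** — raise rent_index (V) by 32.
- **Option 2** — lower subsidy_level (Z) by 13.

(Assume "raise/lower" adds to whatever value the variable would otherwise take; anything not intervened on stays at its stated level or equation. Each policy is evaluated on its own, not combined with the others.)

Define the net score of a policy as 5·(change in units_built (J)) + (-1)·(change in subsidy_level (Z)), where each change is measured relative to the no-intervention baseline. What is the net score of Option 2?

-52

Baseline:
  V = 86
  Z = 145 + 6·86 = 661
  J = 123 + 661 = 784
Option 2 (Z − 13):
  V = 86
  Z = 145 + 6·86 (−13 from intervention) = 648
  J = 123 + 648 = 771
ΔJ = 771 − 784 = -13; ΔZ = 648 − 661 = -13
Score = 5·(-13) + (-1)·(-13) = -52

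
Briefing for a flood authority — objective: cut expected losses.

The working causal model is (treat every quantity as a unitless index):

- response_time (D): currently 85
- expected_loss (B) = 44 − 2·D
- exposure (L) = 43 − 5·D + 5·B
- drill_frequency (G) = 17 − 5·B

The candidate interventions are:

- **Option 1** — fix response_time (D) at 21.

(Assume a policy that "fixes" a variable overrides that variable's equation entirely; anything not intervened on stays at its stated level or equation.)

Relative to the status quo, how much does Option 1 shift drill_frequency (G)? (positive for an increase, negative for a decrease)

-640

Baseline:
  D = 85
  B = 44 − 2·85 = -126
  G = 17 − 5·(-126) = 647
Option 1 (D := 21):
  D = 21
  B = 44 − 2·21 = 2
  G = 17 − 5·2 = 7
Change in G: 7 − 647 = -640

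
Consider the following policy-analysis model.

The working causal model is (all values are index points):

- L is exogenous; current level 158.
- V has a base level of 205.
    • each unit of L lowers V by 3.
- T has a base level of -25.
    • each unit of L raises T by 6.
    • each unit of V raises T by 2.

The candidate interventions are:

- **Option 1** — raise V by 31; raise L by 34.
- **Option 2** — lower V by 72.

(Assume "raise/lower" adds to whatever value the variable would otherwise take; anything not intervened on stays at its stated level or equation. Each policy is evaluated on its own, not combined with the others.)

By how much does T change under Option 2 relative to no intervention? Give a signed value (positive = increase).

Baseline:
  L = 158
  V = 205 − 3·158 = -269
  T = -25 + 6·158 + 2·(-269) = 385
Option 2 (V − 72):
  L = 158
  V = 205 − 3·158 (−72 from intervention) = -341
  T = -25 + 6·158 + 2·(-341) = 241
Change in T: 241 − 385 = -144

-144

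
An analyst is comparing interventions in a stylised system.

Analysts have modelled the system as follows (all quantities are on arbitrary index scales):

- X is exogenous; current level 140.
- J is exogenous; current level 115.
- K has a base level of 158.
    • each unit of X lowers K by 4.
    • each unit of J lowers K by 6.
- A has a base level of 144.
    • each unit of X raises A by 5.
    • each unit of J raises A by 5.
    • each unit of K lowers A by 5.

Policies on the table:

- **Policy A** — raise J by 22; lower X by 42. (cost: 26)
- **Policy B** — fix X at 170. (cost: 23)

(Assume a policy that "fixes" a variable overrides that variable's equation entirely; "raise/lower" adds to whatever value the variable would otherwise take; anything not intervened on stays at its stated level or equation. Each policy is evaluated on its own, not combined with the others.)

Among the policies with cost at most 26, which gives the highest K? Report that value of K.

-1056

Policy A (J + 22, X − 42):
  X = 140 − 42 = 98
  J = 115 + 22 = 137
  K = 158 − 4·98 − 6·137 = -1056
Policy B (X := 170):
  X = 170
  J = 115
  K = 158 − 4·170 − 6·115 = -1212
Comparing — Policy A: K=-1056, Policy B: K=-1212. Highest is -1056 (Policy A).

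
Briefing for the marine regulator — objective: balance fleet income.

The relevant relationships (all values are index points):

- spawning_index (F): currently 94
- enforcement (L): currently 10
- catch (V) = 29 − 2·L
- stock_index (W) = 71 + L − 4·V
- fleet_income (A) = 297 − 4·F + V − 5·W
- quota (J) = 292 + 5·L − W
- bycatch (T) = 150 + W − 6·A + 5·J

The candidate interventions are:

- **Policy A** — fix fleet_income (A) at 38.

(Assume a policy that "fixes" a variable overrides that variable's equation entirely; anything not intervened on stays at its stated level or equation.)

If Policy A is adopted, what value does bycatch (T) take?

1452

Policy A (A := 38):
  F = 94
  L = 10
  V = 29 − 2·10 = 9
  W = 71 + 10 − 4·9 = 45
  A = 38
  J = 292 + 5·10 − 45 = 297
  T = 150 + 45 − 6·38 + 5·297 = 1452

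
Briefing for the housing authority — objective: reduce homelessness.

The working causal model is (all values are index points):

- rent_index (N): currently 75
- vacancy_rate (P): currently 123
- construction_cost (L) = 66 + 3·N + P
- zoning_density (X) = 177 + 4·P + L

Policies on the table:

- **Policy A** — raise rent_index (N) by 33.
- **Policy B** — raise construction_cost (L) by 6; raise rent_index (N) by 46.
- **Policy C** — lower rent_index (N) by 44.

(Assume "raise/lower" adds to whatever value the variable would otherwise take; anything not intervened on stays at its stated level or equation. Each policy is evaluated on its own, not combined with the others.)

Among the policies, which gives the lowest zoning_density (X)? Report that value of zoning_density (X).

Policy A (N + 33):
  N = 75 + 33 = 108
  P = 123
  L = 66 + 3·108 + 123 = 513
  X = 177 + 4·123 + 513 = 1182
Policy B (L + 6, N + 46):
  N = 75 + 46 = 121
  P = 123
  L = 66 + 3·121 + 123 (+6 from intervention) = 558
  X = 177 + 4·123 + 558 = 1227
Policy C (N − 44):
  N = 75 − 44 = 31
  P = 123
  L = 66 + 3·31 + 123 = 282
  X = 177 + 4·123 + 282 = 951
Comparing — Policy A: X=1182, Policy B: X=1227, Policy C: X=951. Lowest is 951 (Policy C).

951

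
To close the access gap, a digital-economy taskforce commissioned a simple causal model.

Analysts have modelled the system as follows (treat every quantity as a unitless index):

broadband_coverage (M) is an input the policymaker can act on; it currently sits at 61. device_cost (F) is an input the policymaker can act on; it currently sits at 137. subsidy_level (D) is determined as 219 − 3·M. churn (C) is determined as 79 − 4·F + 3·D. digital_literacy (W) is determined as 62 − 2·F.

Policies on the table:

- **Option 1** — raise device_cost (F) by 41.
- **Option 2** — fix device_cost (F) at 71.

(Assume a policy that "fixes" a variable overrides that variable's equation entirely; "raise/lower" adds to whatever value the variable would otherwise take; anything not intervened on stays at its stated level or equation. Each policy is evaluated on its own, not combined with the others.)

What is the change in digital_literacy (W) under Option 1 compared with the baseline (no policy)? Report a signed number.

Baseline:
  F = 137
  W = 62 − 2·137 = -212
Option 1 (F + 41):
  F = 137 + 41 = 178
  W = 62 − 2·178 = -294
Change in W: -294 − (-212) = -82

-82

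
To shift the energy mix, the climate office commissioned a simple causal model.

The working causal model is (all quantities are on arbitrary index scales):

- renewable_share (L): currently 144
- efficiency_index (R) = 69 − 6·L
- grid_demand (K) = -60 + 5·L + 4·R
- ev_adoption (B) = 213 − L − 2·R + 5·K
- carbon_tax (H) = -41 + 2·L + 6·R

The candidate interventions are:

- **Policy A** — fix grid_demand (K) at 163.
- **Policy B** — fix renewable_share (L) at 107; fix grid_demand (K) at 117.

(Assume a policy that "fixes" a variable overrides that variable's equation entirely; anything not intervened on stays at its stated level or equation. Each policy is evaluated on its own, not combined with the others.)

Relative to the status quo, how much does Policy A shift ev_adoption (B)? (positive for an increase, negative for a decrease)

13415

Baseline:
  L = 144
  R = 69 − 6·144 = -795
  K = -60 + 5·144 + 4·(-795) = -2520
  B = 213 − 144 − 2·(-795) + 5·(-2520) = -10941
Policy A (K := 163):
  L = 144
  R = 69 − 6·144 = -795
  K = 163
  B = 213 − 144 − 2·(-795) + 5·163 = 2474
Change in B: 2474 − (-10941) = 13415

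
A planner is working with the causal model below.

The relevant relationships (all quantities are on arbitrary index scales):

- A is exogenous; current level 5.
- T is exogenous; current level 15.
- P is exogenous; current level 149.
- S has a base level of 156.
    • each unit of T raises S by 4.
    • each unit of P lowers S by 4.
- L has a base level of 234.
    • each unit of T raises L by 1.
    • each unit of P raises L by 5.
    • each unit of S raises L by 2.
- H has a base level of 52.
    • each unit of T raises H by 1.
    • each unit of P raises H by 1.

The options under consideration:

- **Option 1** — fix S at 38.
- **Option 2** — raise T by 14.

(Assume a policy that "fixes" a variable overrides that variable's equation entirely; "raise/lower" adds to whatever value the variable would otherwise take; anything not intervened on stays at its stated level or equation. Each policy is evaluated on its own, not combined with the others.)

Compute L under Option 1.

1070

Option 1 (S := 38):
  T = 15
  P = 149
  S = 38
  L = 234 + 15 + 5·149 + 2·38 = 1070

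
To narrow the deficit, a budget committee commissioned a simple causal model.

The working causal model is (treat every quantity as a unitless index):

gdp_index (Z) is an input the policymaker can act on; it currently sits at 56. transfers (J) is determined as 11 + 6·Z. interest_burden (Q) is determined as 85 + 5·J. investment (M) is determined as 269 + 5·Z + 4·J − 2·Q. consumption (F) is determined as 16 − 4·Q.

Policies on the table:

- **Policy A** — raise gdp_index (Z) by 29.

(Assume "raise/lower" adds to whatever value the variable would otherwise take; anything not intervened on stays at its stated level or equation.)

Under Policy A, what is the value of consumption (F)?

Policy A (Z + 29):
  Z = 56 + 29 = 85
  J = 11 + 6·85 = 521
  Q = 85 + 5·521 = 2690
  F = 16 − 4·2690 = -10744

-10744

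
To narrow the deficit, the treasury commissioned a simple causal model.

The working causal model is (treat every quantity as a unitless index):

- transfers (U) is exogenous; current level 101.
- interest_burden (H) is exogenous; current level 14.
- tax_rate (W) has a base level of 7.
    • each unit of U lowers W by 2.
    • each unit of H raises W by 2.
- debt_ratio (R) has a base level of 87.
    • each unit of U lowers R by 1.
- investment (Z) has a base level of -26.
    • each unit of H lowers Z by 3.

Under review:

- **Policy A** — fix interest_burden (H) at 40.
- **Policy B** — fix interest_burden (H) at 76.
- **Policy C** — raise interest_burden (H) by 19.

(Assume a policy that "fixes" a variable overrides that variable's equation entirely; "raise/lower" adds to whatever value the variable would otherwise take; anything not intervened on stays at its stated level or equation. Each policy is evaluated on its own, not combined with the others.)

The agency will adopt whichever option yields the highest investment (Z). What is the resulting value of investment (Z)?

Policy A (H := 40):
  H = 40
  Z = -26 − 3·40 = -146
Policy B (H := 76):
  H = 76
  Z = -26 − 3·76 = -254
Policy C (H + 19):
  H = 14 + 19 = 33
  Z = -26 − 3·33 = -125
Comparing — Policy A: Z=-146, Policy B: Z=-254, Policy C: Z=-125. Highest is -125 (Policy C).

-125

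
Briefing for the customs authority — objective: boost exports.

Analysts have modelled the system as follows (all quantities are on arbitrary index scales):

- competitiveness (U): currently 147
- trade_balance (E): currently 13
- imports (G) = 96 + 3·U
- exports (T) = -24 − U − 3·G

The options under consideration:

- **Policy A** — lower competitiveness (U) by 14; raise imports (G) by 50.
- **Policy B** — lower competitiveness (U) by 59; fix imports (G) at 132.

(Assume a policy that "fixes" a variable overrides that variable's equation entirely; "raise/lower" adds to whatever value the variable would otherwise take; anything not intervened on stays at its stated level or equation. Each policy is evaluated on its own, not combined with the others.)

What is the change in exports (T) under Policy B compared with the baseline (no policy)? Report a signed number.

Baseline:
  U = 147
  G = 96 + 3·147 = 537
  T = -24 − 147 − 3·537 = -1782
Policy B (U − 59, G := 132):
  U = 147 − 59 = 88
  G = 132
  T = -24 − 88 − 3·132 = -508
Change in T: -508 − (-1782) = 1274

1274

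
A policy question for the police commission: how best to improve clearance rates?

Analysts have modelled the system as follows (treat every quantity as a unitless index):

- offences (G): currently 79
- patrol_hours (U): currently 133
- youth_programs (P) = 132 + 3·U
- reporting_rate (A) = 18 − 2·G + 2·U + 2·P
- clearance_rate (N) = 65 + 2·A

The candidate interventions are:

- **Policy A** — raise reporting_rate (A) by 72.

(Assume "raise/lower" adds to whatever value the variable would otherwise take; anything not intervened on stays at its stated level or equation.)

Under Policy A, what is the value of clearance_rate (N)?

Policy A (A + 72):
  G = 79
  U = 133
  P = 132 + 3·133 = 531
  A = 18 − 2·79 + 2·133 + 2·531 (+72 from intervention) = 1260
  N = 65 + 2·1260 = 2585

2585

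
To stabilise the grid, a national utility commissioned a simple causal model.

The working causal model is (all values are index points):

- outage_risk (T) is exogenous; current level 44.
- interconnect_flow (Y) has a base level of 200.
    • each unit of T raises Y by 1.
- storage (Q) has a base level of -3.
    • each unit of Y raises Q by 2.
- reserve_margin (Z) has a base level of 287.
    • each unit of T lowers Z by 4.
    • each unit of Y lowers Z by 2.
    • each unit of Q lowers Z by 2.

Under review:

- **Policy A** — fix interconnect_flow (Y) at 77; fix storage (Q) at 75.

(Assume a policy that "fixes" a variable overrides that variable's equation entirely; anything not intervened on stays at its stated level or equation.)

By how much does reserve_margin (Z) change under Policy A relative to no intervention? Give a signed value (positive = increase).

Baseline:
  T = 44
  Y = 200 + 44 = 244
  Q = -3 + 2·244 = 485
  Z = 287 − 4·44 − 2·244 − 2·485 = -1347
Policy A (Y := 77, Q := 75):
  T = 44
  Y = 77
  Q = 75
  Z = 287 − 4·44 − 2·77 − 2·75 = -193
Change in Z: -193 − (-1347) = 1154

1154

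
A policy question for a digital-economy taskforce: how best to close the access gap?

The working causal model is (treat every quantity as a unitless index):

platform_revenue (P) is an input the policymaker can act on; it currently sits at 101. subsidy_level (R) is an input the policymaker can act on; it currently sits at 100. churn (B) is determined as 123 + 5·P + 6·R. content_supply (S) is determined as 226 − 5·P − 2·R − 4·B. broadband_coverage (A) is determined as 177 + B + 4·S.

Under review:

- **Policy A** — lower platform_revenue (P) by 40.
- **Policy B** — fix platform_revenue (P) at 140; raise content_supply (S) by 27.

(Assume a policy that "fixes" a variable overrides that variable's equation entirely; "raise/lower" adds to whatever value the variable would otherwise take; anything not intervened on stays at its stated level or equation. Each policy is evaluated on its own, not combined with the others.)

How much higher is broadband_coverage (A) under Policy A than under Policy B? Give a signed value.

7397

Policy A (P − 40):
  P = 101 − 40 = 61
  R = 100
  B = 123 + 5·61 + 6·100 = 1028
  S = 226 − 5·61 − 2·100 − 4·1028 = -4391
  A = 177 + 1028 + 4·(-4391) = -16359
Policy B (P := 140, S + 27):
  P = 140
  R = 100
  B = 123 + 5·140 + 6·100 = 1423
  S = 226 − 5·140 − 2·100 − 4·1423 (+27 from intervention) = -6339
  A = 177 + 1423 + 4·(-6339) = -23756
A: -16359 − (-23756) = 7397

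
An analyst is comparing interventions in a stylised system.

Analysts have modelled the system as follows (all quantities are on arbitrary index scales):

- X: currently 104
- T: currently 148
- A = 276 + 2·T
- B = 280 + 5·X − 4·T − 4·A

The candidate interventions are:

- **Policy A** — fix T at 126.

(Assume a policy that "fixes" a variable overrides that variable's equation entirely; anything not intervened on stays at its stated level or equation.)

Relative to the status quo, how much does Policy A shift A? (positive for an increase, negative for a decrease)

-44

Baseline:
  T = 148
  A = 276 + 2·148 = 572
Policy A (T := 126):
  T = 126
  A = 276 + 2·126 = 528
Change in A: 528 − 572 = -44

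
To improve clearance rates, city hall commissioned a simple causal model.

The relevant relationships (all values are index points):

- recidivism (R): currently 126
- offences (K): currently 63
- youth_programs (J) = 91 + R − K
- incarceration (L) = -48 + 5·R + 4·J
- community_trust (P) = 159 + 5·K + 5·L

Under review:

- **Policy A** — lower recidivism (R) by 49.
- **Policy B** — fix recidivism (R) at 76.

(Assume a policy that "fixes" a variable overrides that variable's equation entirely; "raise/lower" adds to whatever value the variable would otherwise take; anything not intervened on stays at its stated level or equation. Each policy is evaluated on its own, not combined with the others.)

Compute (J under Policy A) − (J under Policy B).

1

Policy A (R − 49):
  R = 126 − 49 = 77
  K = 63
  J = 91 + 77 − 63 = 105
Policy B (R := 76):
  R = 76
  K = 63
  J = 91 + 76 − 63 = 104
J: 105 − 104 = 1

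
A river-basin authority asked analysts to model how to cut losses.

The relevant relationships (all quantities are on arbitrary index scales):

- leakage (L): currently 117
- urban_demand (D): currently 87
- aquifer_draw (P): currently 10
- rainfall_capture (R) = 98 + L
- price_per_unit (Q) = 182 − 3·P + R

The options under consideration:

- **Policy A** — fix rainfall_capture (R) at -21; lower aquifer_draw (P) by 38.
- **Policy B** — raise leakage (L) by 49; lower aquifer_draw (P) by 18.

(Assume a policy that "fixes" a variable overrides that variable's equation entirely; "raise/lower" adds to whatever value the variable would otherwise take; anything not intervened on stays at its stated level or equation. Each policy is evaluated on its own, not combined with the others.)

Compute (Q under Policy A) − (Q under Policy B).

-225

Policy A (R := -21, P − 38):
  L = 117
  P = 10 − 38 = -28
  R = -21
  Q = 182 − 3·(-28) + (-21) = 245
Policy B (L + 49, P − 18):
  L = 117 + 49 = 166
  P = 10 − 18 = -8
  R = 98 + 166 = 264
  Q = 182 − 3·(-8) + 264 = 470
Q: 245 − 470 = -225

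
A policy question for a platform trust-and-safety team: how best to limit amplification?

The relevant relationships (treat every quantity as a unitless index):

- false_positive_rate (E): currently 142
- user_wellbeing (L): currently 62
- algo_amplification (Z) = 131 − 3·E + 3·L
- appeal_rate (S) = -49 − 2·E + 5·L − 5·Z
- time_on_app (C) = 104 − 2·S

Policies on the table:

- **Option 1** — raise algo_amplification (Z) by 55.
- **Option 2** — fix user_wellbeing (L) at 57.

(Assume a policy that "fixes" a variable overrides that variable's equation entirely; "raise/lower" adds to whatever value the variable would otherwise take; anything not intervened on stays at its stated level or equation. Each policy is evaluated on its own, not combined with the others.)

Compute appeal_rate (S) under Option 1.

Option 1 (Z + 55):
  E = 142
  L = 62
  Z = 131 − 3·142 + 3·62 (+55 from intervention) = -54
  S = -49 − 2·142 + 5·62 − 5·(-54) = 247

247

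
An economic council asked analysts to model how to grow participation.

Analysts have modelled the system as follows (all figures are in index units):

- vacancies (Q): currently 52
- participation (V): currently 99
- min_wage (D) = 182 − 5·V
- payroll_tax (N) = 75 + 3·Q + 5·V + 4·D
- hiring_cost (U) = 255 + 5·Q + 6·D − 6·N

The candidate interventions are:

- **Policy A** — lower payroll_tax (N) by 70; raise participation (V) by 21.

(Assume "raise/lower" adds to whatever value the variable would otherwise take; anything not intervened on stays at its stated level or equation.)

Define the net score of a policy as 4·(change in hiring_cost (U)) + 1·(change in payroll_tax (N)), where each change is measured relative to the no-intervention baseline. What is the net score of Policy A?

6335

Baseline:
  Q = 52
  V = 99
  D = 182 − 5·99 = -313
  N = 75 + 3·52 + 5·99 + 4·(-313) = -526
  U = 255 + 5·52 + 6·(-313) − 6·(-526) = 1793
Policy A (N − 70, V + 21):
  Q = 52
  V = 99 + 21 = 120
  D = 182 − 5·120 = -418
  N = 75 + 3·52 + 5·120 + 4·(-418) (−70 from intervention) = -911
  U = 255 + 5·52 + 6·(-418) − 6·(-911) = 3473
ΔU = 3473 − 1793 = 1680; ΔN = -911 − (-526) = -385
Score = 4·1680 + 1·(-385) = 6335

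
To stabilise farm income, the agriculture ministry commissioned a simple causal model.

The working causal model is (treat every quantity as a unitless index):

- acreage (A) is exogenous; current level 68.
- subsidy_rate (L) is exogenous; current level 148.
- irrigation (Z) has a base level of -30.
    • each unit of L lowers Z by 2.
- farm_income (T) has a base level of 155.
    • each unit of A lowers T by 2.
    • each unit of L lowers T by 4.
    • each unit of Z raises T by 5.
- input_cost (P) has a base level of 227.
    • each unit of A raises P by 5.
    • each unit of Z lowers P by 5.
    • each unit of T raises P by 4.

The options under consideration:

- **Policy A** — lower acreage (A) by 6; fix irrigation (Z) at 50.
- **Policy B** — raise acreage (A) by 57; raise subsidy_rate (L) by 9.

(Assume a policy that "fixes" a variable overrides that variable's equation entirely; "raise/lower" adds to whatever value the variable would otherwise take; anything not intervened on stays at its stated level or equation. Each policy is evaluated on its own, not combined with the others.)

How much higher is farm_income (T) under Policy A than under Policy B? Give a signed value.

Policy A (A − 6, Z := 50):
  A = 68 − 6 = 62
  L = 148
  Z = 50
  T = 155 − 2·62 − 4·148 + 5·50 = -311
Policy B (A + 57, L + 9):
  A = 68 + 57 = 125
  L = 148 + 9 = 157
  Z = -30 − 2·157 = -344
  T = 155 − 2·125 − 4·157 + 5·(-344) = -2443
T: -311 − (-2443) = 2132

2132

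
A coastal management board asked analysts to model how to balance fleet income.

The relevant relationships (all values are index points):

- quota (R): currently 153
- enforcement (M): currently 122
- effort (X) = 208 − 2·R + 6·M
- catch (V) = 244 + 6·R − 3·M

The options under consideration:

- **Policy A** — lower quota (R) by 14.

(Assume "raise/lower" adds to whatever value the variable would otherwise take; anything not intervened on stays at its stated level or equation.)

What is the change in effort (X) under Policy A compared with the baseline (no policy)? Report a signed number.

Baseline:
  R = 153
  M = 122
  X = 208 − 2·153 + 6·122 = 634
Policy A (R − 14):
  R = 153 − 14 = 139
  M = 122
  X = 208 − 2·139 + 6·122 = 662
Change in X: 662 − 634 = 28

28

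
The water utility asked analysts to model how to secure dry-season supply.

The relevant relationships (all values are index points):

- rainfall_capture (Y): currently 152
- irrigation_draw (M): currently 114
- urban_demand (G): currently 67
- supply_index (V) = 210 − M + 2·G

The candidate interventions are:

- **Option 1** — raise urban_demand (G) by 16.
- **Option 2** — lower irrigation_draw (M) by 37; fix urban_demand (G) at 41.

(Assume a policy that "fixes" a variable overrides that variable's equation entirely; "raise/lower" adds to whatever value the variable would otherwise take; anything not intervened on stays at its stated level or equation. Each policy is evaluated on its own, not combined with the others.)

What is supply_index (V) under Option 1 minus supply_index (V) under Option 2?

Option 1 (G + 16):
  M = 114
  G = 67 + 16 = 83
  V = 210 − 114 + 2·83 = 262
Option 2 (M − 37, G := 41):
  M = 114 − 37 = 77
  G = 41
  V = 210 − 77 + 2·41 = 215
V: 262 − 215 = 47

47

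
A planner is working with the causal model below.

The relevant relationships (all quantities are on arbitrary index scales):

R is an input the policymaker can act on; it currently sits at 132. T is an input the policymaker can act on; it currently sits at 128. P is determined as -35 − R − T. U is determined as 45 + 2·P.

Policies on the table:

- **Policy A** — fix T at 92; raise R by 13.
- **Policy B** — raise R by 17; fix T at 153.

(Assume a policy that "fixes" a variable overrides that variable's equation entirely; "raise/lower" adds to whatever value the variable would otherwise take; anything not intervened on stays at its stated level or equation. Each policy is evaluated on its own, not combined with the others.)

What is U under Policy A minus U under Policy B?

Policy A (T := 92, R + 13):
  R = 132 + 13 = 145
  T = 92
  P = -35 − 145 − 92 = -272
  U = 45 + 2·(-272) = -499
Policy B (R + 17, T := 153):
  R = 132 + 17 = 149
  T = 153
  P = -35 − 149 − 153 = -337
  U = 45 + 2·(-337) = -629
U: -499 − (-629) = 130

130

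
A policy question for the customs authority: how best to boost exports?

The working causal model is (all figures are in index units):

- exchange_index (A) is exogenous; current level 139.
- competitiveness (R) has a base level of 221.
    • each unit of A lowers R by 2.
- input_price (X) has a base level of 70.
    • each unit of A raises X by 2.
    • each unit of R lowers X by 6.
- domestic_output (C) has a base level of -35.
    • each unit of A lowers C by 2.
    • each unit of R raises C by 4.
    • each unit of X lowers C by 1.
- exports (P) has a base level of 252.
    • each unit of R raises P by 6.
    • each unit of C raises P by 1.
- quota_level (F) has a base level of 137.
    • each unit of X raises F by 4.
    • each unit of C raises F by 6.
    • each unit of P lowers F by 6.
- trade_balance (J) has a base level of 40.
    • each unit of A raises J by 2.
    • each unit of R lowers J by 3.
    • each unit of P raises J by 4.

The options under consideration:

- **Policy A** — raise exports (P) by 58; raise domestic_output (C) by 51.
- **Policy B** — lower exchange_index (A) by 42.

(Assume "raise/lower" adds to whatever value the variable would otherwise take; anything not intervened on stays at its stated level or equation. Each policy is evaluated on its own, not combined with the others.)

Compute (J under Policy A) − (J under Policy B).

-5276

Policy A (P + 58, C + 51):
  A = 139
  R = 221 − 2·139 = -57
  X = 70 + 2·139 − 6·(-57) = 690
  C = -35 − 2·139 + 4·(-57) − 690 (+51 from intervention) = -1180
  P = 252 + 6·(-57) + (-1180) (+58 from intervention) = -1212
  J = 40 + 2·139 − 3·(-57) + 4·(-1212) = -4359
Policy B (A − 42):
  A = 139 − 42 = 97
  R = 221 − 2·97 = 27
  X = 70 + 2·97 − 6·27 = 102
  C = -35 − 2·97 + 4·27 − 102 = -223
  P = 252 + 6·27 + (-223) = 191
  J = 40 + 2·97 − 3·27 + 4·191 = 917
J: -4359 − 917 = -5276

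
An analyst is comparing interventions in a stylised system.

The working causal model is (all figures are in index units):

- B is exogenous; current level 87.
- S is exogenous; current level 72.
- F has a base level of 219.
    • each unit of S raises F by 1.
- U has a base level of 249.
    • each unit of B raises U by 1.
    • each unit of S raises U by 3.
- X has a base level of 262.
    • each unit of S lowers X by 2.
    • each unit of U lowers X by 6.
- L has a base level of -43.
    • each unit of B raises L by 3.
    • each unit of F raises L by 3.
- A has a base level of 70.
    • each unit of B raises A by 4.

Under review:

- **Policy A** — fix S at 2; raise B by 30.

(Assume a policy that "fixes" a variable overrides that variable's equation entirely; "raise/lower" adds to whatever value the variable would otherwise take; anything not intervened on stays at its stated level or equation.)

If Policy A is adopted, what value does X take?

-1974

Policy A (S := 2, B + 30):
  B = 87 + 30 = 117
  S = 2
  U = 249 + 117 + 3·2 = 372
  X = 262 − 2·2 − 6·372 = -1974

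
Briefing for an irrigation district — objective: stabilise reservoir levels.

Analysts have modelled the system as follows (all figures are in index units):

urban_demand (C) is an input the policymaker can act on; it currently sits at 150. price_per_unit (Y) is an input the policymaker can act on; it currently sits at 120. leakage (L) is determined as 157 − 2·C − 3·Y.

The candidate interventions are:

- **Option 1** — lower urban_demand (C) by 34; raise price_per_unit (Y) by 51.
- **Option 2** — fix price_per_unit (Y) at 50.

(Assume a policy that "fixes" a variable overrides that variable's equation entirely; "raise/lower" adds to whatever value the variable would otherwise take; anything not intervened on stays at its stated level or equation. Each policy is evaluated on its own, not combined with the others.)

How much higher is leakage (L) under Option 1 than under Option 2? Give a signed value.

-295

Option 1 (C − 34, Y + 51):
  C = 150 − 34 = 116
  Y = 120 + 51 = 171
  L = 157 − 2·116 − 3·171 = -588
Option 2 (Y := 50):
  C = 150
  Y = 50
  L = 157 − 2·150 − 3·50 = -293
L: -588 − (-293) = -295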